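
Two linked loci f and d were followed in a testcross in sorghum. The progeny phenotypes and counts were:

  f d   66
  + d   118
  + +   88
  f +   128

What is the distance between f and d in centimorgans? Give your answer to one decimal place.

The two most frequent classes, + d (118) and f + (128), are the parental types, so the F1 was + d / f +.
The recombinant classes are + + and f d: 88 + 66 = 154.
Recombination frequency = 154/400 = 0.3850 ≈ 38.5%, i.e. 38.5 centimorgans.

38.5 centimorgans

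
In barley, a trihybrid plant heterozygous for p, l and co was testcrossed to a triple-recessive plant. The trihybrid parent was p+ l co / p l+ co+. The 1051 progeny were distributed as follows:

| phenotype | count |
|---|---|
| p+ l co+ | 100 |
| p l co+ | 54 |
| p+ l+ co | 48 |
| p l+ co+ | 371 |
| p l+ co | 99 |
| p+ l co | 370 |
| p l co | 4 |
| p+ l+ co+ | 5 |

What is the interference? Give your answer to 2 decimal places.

The two rarest classes, p l co and p+ l+ co+, are the double crossovers. Comparing them with the parentals, only the p allele has switched, so p is the middle locus and the order is l – p – co.
l–p: (102 + 9)/1051 = 0.1056; p–co: (199 + 9)/1051 = 0.1979.
Expected DCO frequency = 0.1056 × 0.1979 ≈ 0.02090; observed = 9/1051 ≈ 0.00856.
Coefficient of coincidence = 0.00856/0.02090 ≈ 0.41; interference = 1 − 0.41 = 0.59.

0.59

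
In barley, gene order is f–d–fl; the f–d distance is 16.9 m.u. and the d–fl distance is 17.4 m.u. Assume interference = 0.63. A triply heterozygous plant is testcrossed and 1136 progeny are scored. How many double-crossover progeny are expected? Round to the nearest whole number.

Map distances give recombination frequencies of 0.169 and 0.174 for the two intervals.
With interference 0.63 (so coincidence = 0.37), expected double-crossover frequency = 0.169 × 0.174 × 0.37 = 0.01088.
Expected number = 0.01088 × 1136 = 12.36 ≈ 12.

12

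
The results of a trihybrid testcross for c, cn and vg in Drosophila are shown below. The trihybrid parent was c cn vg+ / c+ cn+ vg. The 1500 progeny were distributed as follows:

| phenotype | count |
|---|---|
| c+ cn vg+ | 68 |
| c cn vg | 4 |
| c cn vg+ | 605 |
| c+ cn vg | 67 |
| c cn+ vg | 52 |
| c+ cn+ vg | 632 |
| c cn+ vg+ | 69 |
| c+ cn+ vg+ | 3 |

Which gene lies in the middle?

vg

The two rarest classes, c cn vg and c+ cn+ vg+, are the double crossovers. Comparing them with the parentals, only the vg allele has switched, so vg is the middle locus and the order is c – vg – cn.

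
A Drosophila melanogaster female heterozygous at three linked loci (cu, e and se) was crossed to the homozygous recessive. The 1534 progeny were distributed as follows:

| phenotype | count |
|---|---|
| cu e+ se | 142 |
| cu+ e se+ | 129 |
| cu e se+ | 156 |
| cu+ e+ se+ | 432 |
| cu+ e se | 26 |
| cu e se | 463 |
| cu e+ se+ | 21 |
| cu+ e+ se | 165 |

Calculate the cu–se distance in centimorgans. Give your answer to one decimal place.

The two most frequent reciprocal classes, cu e se and cu+ e+ se+, are the parental types, so the F1 was cu e se / cu+ e+ se+.
The two rarest classes, cu+ e se and cu e+ se+, are the double crossovers. Comparing them with the parentals, only the cu allele has switched, so cu is the middle locus and the order is e – cu – se.
Crossovers in the cu–se interval produce the single-crossover classes cu e se+ and cu+ e+ se (156 + 165 = 321) plus the double crossovers (47).
RF(cu–se) = (321 + 47) / 1534 = 368/1534 = 0.2399 → 24.0 centimorgans.

24.0 centimorgans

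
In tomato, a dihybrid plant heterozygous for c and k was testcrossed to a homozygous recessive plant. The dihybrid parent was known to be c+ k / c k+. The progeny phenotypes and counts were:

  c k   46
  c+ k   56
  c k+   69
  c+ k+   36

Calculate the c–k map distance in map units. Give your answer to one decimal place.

39.6 map units

The recombinant classes are c+ k+ and c k: 36 + 46 = 82.
Recombination frequency = 82/207 = 0.3961 ≈ 39.6%, i.e. 39.6 map units.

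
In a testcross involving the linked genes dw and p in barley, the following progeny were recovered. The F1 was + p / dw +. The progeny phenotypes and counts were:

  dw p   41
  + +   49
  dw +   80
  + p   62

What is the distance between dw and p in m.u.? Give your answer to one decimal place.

38.8 m.u.

The recombinant classes are + + and dw p: 49 + 41 = 90.
Recombination frequency = 90/232 = 0.3879 ≈ 38.8%, i.e. 38.8 m.u.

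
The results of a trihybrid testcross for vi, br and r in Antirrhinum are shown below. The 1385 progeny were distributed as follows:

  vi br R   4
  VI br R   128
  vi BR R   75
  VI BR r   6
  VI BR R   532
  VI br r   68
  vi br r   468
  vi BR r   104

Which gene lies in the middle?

The two most frequent reciprocal classes, vi br r and VI BR R, are the parental types, so the F1 was vi br r / VI BR R.
The two rarest classes, vi br R and VI BR r, are the double crossovers. Comparing them with the parentals, only the r allele has switched, so r is the middle locus and the order is br – r – vi.

r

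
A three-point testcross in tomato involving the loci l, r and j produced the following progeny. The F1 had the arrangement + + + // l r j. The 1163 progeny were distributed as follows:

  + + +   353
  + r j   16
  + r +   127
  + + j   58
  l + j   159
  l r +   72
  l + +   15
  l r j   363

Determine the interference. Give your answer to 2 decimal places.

The two rarest classes, l + + and + r j, are the double crossovers. Comparing them with the parentals, only the l allele has switched, so l is the middle locus and the order is r – l – j.
r–l: (286 + 31)/1163 = 0.2726; l–j: (130 + 31)/1163 = 0.1384.
Expected DCO frequency = 0.2726 × 0.1384 ≈ 0.03773; observed = 31/1163 ≈ 0.02666.
Coefficient of coincidence = 0.02666/0.03773 ≈ 0.71; interference = 1 − 0.71 = 0.29.

0.29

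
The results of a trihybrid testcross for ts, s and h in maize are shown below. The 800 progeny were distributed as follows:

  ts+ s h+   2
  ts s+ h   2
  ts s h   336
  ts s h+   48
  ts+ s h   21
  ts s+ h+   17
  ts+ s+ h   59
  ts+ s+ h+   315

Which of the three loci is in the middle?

s

The two most frequent reciprocal classes, ts+ s+ h+ and ts s h, are the parental types, so the F1 was ts+ s+ h+ / ts s h.
The two rarest classes, ts+ s h+ and ts s+ h, are the double crossovers. Comparing them with the parentals, only the s allele has switched, so s is the middle locus and the order is h – s – ts.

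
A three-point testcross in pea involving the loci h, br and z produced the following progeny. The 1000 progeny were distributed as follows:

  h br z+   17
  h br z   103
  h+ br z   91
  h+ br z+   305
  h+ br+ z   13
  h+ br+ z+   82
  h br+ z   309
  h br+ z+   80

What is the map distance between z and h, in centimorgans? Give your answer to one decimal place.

20.1 centimorgans

The two most frequent reciprocal classes, h+ br z+ and h br+ z, are the parental types, so the F1 was h+ br z+ / h br+ z.
The two rarest classes, h br z+ and h+ br+ z, are the double crossovers. Comparing them with the parentals, only the h allele has switched, so h is the middle locus and the order is z – h – br.
Crossovers in the z–h interval produce the single-crossover classes h+ br z and h br+ z+ (91 + 80 = 171) plus the double crossovers (30).
RF(z–h) = (171 + 30) / 1000 = 201/1000 = 0.2010 → 20.1 centimorgans.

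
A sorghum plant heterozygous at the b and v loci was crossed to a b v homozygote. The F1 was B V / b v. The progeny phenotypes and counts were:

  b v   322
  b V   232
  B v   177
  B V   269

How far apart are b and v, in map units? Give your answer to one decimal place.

40.9 map units

The recombinant classes are B v and b V: 177 + 232 = 409.
Recombination frequency = 409/1000 = 0.4090 ≈ 40.9%, i.e. 40.9 map units.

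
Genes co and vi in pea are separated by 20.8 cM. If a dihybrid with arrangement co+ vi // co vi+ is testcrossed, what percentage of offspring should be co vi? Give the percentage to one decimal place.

10.4%

A map distance of 20.8 cM corresponds to a recombination frequency of 0.208.
The F1 is co+ vi / co vi+, so co vi is a recombinant gamete class with expected frequency r/2 = 0.208/2 = 0.1040.
That is 0.1040 = 10.4% of the progeny.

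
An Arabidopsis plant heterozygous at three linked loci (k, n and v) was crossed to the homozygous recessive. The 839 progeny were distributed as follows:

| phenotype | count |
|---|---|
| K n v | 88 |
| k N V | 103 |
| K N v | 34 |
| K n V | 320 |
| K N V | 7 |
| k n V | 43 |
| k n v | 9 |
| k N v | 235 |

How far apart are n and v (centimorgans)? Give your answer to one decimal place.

24.7 centimorgans

The two most frequent reciprocal classes, K n V and k N v, are the parental types, so the F1 was K n V / k N v.
The two rarest classes, K N V and k n v, are the double crossovers. Comparing them with the parentals, only the n allele has switched, so n is the middle locus and the order is k – n – v.
Crossovers in the n–v interval produce the single-crossover classes K n v and k N V (88 + 103 = 191) plus the double crossovers (16).
RF(n–v) = (191 + 16) / 839 = 207/839 = 0.2467 → 24.7 centimorgans.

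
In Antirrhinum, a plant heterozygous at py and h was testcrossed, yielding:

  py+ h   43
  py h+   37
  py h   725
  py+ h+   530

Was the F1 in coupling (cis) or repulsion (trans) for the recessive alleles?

cis

The two most frequent classes are py+ h+ (530) and py h (725); these are the parental (non-recombinant) types.
So the F1 carried py+ h+ on one chromosome and py h on the other — the recessive alleles are on the same chromosome (cis / coupling).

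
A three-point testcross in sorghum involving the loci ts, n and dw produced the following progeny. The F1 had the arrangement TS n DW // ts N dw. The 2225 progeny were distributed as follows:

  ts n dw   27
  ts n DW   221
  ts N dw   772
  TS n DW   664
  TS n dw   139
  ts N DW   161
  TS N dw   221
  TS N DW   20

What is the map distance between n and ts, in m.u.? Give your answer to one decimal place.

The two rarest classes, TS N DW and ts n dw, are the double crossovers. Comparing them with the parentals, only the n allele has switched, so n is the middle locus and the order is dw – n – ts.
Crossovers in the n–ts interval produce the single-crossover classes ts n DW and TS N dw (221 + 221 = 442) plus the double crossovers (47).
RF(n–ts) = (442 + 47) / 2225 = 489/2225 = 0.2198 → 22.0 m.u.

22.0 m.u.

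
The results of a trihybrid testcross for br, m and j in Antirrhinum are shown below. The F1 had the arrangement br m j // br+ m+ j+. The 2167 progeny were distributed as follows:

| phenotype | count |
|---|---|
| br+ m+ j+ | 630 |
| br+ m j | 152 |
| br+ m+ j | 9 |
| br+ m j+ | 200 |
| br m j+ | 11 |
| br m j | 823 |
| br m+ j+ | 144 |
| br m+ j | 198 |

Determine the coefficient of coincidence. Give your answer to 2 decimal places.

The two rarest classes, br m j+ and br+ m+ j, are the double crossovers. Comparing them with the parentals, only the j allele has switched, so j is the middle locus and the order is m – j – br.
m–j: (398 + 20)/2167 = 0.1929; j–br: (296 + 20)/2167 = 0.1458.
Expected DCO frequency = 0.1929 × 0.1458 ≈ 0.02812; observed = 20/2167 ≈ 0.00923.
Coefficient of coincidence = 0.00923/0.02812 ≈ 0.33.

0.33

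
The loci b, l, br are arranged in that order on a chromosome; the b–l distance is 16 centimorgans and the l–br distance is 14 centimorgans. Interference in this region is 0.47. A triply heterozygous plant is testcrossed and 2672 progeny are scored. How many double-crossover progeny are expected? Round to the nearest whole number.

Map distances give recombination frequencies of 0.160 and 0.140 for the two intervals.
With interference 0.47 (so coincidence = 0.53), expected double-crossover frequency = 0.160 × 0.140 × 0.53 = 0.01187.
Expected number = 0.01187 × 2672 = 31.72 ≈ 32.

32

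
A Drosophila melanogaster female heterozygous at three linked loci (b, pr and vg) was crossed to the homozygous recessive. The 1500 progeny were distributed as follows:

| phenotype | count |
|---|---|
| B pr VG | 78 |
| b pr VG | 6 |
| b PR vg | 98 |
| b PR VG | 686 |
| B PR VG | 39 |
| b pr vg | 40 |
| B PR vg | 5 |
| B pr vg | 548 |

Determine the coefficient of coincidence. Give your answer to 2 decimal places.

0.98

The two most frequent reciprocal classes, b PR VG and B pr vg, are the parental types, so the F1 was b PR VG / B pr vg.
The two rarest classes, b pr VG and B PR vg, are the double crossovers. Comparing them with the parentals, only the pr allele has switched, so pr is the middle locus and the order is vg – pr – b.
vg–pr: (176 + 11)/1500 = 0.1247; pr–b: (79 + 11)/1500 = 0.0600.
Expected DCO frequency = 0.1247 × 0.0600 ≈ 0.00748; observed = 11/1500 ≈ 0.00733.
Coefficient of coincidence = 0.00733/0.00748 ≈ 0.98.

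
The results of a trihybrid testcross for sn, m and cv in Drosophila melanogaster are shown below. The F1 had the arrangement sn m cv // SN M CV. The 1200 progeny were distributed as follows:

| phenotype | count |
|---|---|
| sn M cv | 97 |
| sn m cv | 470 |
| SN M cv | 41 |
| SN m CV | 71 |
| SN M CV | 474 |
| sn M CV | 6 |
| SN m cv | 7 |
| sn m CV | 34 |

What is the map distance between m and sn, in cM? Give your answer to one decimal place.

The two rarest classes, SN m cv and sn M CV, are the double crossovers. Comparing them with the parentals, only the sn allele has switched, so sn is the middle locus and the order is cv – sn – m.
Crossovers in the sn–m interval produce the single-crossover classes sn M cv and SN m CV (97 + 71 = 168) plus the double crossovers (13).
RF(sn–m) = (168 + 13) / 1200 = 181/1200 = 0.1508 → 15.1 cM.

15.1 cM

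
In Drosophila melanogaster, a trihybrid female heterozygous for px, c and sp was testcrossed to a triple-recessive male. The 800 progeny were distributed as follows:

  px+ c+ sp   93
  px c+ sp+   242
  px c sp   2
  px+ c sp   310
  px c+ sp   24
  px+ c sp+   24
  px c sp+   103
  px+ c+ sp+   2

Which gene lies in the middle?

The two most frequent reciprocal classes, px c+ sp+ and px+ c sp, are the parental types, so the F1 was px c+ sp+ / px+ c sp.
The two rarest classes, px+ c+ sp+ and px c sp, are the double crossovers. Comparing them with the parentals, only the px allele has switched, so px is the middle locus and the order is c – px – sp.

px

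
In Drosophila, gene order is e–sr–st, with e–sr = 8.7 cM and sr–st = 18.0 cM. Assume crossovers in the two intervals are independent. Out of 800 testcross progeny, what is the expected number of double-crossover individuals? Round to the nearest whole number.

13

Map distances give recombination frequencies of 0.087 and 0.180 for the two intervals.
With no interference, expected double-crossover frequency = 0.087 × 0.180 = 0.01566.
Expected number = 0.01566 × 800 = 12.53 ≈ 13.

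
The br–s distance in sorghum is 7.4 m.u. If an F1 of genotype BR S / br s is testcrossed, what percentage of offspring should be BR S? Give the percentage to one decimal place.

46.3%

A map distance of 7.4 m.u. corresponds to a recombination frequency of 0.074.
The F1 is BR S / br s, so BR S is a parental gamete class with expected frequency (1 − r)/2 = 0.926/2 = 0.4630.
That is 0.4630 = 46.3% of the progeny.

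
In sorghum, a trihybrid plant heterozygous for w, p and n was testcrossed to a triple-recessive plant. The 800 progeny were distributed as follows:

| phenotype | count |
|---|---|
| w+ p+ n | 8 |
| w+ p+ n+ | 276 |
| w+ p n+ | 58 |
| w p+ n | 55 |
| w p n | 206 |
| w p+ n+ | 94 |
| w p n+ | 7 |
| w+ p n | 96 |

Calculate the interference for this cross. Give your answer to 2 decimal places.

0.54

The two most frequent reciprocal classes, w p n and w+ p+ n+, are the parental types, so the F1 was w p n / w+ p+ n+.
The two rarest classes, w p n+ and w+ p+ n, are the double crossovers. Comparing them with the parentals, only the n allele has switched, so n is the middle locus and the order is w – n – p.
w–n: (190 + 15)/800 = 0.2562; n–p: (113 + 15)/800 = 0.1600.
Expected DCO frequency = 0.2562 × 0.1600 ≈ 0.04099; observed = 15/800 ≈ 0.01875.
Coefficient of coincidence = 0.01875/0.04099 ≈ 0.46; interference = 1 − 0.46 = 0.54.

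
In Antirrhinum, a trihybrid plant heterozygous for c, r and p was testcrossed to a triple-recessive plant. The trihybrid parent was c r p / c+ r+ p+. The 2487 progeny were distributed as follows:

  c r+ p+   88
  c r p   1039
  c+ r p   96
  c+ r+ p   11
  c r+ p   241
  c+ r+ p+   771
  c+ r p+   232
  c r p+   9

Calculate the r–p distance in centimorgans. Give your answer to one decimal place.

The two rarest classes, c r p+ and c+ r+ p, are the double crossovers. Comparing them with the parentals, only the p allele has switched, so p is the middle locus and the order is r – p – c.
Crossovers in the r–p interval produce the single-crossover classes c r+ p and c+ r p+ (241 + 232 = 473) plus the double crossovers (20).
RF(r–p) = (473 + 20) / 2487 = 493/2487 = 0.1982 → 19.8 centimorgans.

19.8 centimorgans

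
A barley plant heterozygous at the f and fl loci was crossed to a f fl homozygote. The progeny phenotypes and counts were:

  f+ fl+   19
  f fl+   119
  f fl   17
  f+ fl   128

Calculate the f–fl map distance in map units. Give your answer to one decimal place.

12.7 map units

The two most frequent classes, f+ fl (128) and f fl+ (119), are the parental types, so the F1 was f+ fl / f fl+.
The recombinant classes are f+ fl+ and f fl: 19 + 17 = 36.
Recombination frequency = 36/283 = 0.1272 ≈ 12.7%, i.e. 12.7 map units.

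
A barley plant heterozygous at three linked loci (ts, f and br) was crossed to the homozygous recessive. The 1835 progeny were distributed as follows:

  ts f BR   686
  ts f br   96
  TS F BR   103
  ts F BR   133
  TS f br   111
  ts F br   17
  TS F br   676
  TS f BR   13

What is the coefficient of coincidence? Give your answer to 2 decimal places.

0.88

The two most frequent reciprocal classes, TS F br and ts f BR, are the parental types, so the F1 was TS F br / ts f BR.
The two rarest classes, ts F br and TS f BR, are the double crossovers. Comparing them with the parentals, only the ts allele has switched, so ts is the middle locus and the order is f – ts – br.
f–ts: (244 + 30)/1835 = 0.1493; ts–br: (199 + 30)/1835 = 0.1248.
Expected DCO frequency = 0.1493 × 0.1248 ≈ 0.01863; observed = 30/1835 ≈ 0.01635.
Coefficient of coincidence = 0.01635/0.01863 ≈ 0.88.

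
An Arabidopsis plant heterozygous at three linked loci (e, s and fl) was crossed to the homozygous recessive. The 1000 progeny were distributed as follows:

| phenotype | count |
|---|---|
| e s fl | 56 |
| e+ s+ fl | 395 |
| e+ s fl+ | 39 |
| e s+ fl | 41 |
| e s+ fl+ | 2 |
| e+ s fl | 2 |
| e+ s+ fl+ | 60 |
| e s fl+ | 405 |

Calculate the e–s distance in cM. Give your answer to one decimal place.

The two most frequent reciprocal classes, e+ s+ fl and e s fl+, are the parental types, so the F1 was e+ s+ fl / e s fl+.
The two rarest classes, e+ s fl and e s+ fl+, are the double crossovers. Comparing them with the parentals, only the s allele has switched, so s is the middle locus and the order is fl – s – e.
Crossovers in the s–e interval produce the single-crossover classes e s+ fl and e+ s fl+ (41 + 39 = 80) plus the double crossovers (4).
RF(s–e) = (80 + 4) / 1000 = 84/1000 = 0.0840 → 8.4 cM.

8.4 cM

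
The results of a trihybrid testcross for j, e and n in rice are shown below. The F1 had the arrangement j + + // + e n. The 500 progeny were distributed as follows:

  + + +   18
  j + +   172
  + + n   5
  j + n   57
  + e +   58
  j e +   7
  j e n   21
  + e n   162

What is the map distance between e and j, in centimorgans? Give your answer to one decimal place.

The two rarest classes, j e + and + + n, are the double crossovers. Comparing them with the parentals, only the e allele has switched, so e is the middle locus and the order is n – e – j.
Crossovers in the e–j interval produce the single-crossover classes + + + and j e n (18 + 21 = 39) plus the double crossovers (12).
RF(e–j) = (39 + 12) / 500 = 51/500 = 0.1020 → 10.2 centimorgans.

10.2 centimorgans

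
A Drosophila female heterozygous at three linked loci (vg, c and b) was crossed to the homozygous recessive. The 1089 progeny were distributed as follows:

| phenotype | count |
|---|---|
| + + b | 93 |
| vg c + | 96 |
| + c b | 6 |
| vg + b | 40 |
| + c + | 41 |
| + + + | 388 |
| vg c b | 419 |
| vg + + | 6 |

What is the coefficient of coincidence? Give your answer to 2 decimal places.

0.70

The two most frequent reciprocal classes, + + + and vg c b, are the parental types, so the F1 was + + + / vg c b.
The two rarest classes, vg + + and + c b, are the double crossovers. Comparing them with the parentals, only the vg allele has switched, so vg is the middle locus and the order is c – vg – b.
c–vg: (81 + 12)/1089 = 0.0854; vg–b: (189 + 12)/1089 = 0.1846.
Expected DCO frequency = 0.0854 × 0.1846 ≈ 0.01576; observed = 12/1089 ≈ 0.01102.
Coefficient of coincidence = 0.01102/0.01576 ≈ 0.70.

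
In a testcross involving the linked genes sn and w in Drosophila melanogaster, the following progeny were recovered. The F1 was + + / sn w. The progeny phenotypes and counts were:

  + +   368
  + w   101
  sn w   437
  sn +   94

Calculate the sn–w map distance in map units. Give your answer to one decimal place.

19.5 map units

The recombinant classes are + w and sn +: 101 + 94 = 195.
Recombination frequency = 195/1000 = 0.1950 ≈ 19.5%, i.e. 19.5 map units.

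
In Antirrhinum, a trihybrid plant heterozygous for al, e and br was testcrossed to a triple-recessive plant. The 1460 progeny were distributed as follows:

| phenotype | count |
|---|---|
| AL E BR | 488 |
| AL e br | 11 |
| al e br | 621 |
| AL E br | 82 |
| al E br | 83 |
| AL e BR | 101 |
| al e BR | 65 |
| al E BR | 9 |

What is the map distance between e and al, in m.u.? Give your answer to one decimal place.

14.0 m.u.

The two most frequent reciprocal classes, al e br and AL E BR, are the parental types, so the F1 was al e br / AL E BR.
The two rarest classes, AL e br and al E BR, are the double crossovers. Comparing them with the parentals, only the al allele has switched, so al is the middle locus and the order is br – al – e.
Crossovers in the al–e interval produce the single-crossover classes al E br and AL e BR (83 + 101 = 184) plus the double crossovers (20).
RF(al–e) = (184 + 20) / 1460 = 204/1460 = 0.1397 → 14.0 m.u.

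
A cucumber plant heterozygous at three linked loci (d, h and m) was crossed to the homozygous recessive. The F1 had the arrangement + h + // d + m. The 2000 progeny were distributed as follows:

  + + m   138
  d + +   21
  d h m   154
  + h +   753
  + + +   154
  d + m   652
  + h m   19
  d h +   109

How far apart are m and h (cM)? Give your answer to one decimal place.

17.4 cM

The two rarest classes, + h m and d + +, are the double crossovers. Comparing them with the parentals, only the m allele has switched, so m is the middle locus and the order is h – m – d.
Crossovers in the h–m interval produce the single-crossover classes + + + and d h m (154 + 154 = 308) plus the double crossovers (40).
RF(h–m) = (308 + 40) / 2000 = 348/2000 = 0.1740 → 17.4 cM.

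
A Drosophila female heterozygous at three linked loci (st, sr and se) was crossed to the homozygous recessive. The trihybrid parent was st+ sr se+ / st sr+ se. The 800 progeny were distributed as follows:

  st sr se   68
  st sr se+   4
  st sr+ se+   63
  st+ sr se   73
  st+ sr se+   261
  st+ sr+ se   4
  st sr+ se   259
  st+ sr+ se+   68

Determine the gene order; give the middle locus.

The two rarest classes, st sr se+ and st+ sr+ se, are the double crossovers. Comparing them with the parentals, only the st allele has switched, so st is the middle locus and the order is se – st – sr.

st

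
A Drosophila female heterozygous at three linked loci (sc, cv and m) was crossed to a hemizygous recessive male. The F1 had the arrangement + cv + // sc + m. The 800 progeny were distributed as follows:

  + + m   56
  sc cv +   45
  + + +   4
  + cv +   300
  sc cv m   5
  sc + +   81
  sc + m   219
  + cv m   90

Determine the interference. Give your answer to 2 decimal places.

The two rarest classes, + + + and sc cv m, are the double crossovers. Comparing them with the parentals, only the cv allele has switched, so cv is the middle locus and the order is sc – cv – m.
sc–cv: (101 + 9)/800 = 0.1375; cv–m: (171 + 9)/800 = 0.2250.
Expected DCO frequency = 0.1375 × 0.2250 ≈ 0.03094; observed = 9/800 ≈ 0.01125.
Coefficient of coincidence = 0.01125/0.03094 ≈ 0.36; interference = 1 − 0.36 = 0.64.

0.64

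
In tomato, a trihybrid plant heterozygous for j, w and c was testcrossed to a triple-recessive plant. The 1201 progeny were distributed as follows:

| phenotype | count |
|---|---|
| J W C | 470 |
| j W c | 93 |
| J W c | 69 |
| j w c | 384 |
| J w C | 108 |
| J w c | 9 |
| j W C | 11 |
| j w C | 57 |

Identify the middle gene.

The two most frequent reciprocal classes, j w c and J W C, are the parental types, so the F1 was j w c / J W C.
The two rarest classes, J w c and j W C, are the double crossovers. Comparing them with the parentals, only the j allele has switched, so j is the middle locus and the order is w – j – c.

j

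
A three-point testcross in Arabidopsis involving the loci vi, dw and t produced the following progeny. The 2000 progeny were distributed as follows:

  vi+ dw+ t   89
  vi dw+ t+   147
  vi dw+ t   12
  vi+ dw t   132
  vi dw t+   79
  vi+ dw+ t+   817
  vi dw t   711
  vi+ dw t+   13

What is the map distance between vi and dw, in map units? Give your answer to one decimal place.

15.2 map units

The two most frequent reciprocal classes, vi+ dw+ t+ and vi dw t, are the parental types, so the F1 was vi+ dw+ t+ / vi dw t.
The two rarest classes, vi+ dw t+ and vi dw+ t, are the double crossovers. Comparing them with the parentals, only the dw allele has switched, so dw is the middle locus and the order is vi – dw – t.
Crossovers in the vi–dw interval produce the single-crossover classes vi dw+ t+ and vi+ dw t (147 + 132 = 279) plus the double crossovers (25).
RF(vi–dw) = (279 + 25) / 2000 = 304/2000 = 0.1520 → 15.2 map units.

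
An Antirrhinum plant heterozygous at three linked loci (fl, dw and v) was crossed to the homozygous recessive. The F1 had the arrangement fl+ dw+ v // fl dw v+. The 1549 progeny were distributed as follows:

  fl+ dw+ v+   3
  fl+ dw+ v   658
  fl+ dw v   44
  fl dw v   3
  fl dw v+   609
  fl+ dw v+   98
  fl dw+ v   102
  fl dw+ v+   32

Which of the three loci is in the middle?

The two rarest classes, fl+ dw+ v+ and fl dw v, are the double crossovers. Comparing them with the parentals, only the v allele has switched, so v is the middle locus and the order is dw – v – fl.

v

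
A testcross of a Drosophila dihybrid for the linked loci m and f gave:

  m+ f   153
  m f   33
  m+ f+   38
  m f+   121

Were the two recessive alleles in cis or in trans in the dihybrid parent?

trans

The two most frequent classes are m+ f (153) and m f+ (121); these are the parental (non-recombinant) types.
So the F1 carried m+ f on one chromosome and m f+ on the other — the recessive alleles are on opposite chromosomes (trans / repulsion).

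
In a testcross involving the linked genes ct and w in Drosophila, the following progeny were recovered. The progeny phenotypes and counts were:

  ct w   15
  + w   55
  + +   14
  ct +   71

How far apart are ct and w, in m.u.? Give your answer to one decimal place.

The two most frequent classes, + w (55) and ct + (71), are the parental types, so the F1 was + w / ct +.
The recombinant classes are + + and ct w: 14 + 15 = 29.
Recombination frequency = 29/155 = 0.1871 ≈ 18.7%, i.e. 18.7 m.u.

18.7 m.u.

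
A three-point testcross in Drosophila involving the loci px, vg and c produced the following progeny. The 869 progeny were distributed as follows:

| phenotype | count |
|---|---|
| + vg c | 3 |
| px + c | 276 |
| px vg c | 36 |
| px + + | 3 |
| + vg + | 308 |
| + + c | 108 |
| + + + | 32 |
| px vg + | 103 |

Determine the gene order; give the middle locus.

c

The two most frequent reciprocal classes, + vg + and px + c, are the parental types, so the F1 was + vg + / px + c.
The two rarest classes, + vg c and px + +, are the double crossovers. Comparing them with the parentals, only the c allele has switched, so c is the middle locus and the order is px – c – vg.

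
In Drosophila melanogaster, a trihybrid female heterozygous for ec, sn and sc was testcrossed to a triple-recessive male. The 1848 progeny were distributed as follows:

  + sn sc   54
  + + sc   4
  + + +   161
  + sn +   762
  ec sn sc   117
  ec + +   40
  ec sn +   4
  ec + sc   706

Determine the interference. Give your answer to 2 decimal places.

The two most frequent reciprocal classes, + sn + and ec + sc, are the parental types, so the F1 was + sn + / ec + sc.
The two rarest classes, ec sn + and + + sc, are the double crossovers. Comparing them with the parentals, only the ec allele has switched, so ec is the middle locus and the order is sn – ec – sc.
sn–ec: (278 + 8)/1848 = 0.1548; ec–sc: (94 + 8)/1848 = 0.0552.
Expected DCO frequency = 0.1548 × 0.0552 ≈ 0.00854; observed = 8/1848 ≈ 0.00433.
Coefficient of coincidence = 0.00433/0.00854 ≈ 0.51; interference = 1 − 0.51 = 0.49.

0.49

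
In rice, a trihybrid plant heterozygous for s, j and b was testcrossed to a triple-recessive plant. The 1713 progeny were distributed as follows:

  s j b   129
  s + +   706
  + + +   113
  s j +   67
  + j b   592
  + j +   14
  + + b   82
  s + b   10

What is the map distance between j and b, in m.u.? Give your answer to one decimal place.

10.1 m.u.

The two most frequent reciprocal classes, + j b and s + +, are the parental types, so the F1 was + j b / s + +.
The two rarest classes, + j + and s + b, are the double crossovers. Comparing them with the parentals, only the b allele has switched, so b is the middle locus and the order is s – b – j.
Crossovers in the b–j interval produce the single-crossover classes + + b and s j + (82 + 67 = 149) plus the double crossovers (24).
RF(b–j) = (149 + 24) / 1713 = 173/1713 = 0.1010 → 10.1 m.u.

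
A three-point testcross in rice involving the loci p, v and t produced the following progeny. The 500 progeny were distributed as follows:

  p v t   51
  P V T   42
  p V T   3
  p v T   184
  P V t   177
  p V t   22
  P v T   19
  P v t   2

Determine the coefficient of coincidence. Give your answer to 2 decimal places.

0.55

The two most frequent reciprocal classes, P V t and p v T, are the parental types, so the F1 was P V t / p v T.
The two rarest classes, P v t and p V T, are the double crossovers. Comparing them with the parentals, only the v allele has switched, so v is the middle locus and the order is p – v – t.
p–v: (41 + 5)/500 = 0.0920; v–t: (93 + 5)/500 = 0.1960.
Expected DCO frequency = 0.0920 × 0.1960 ≈ 0.01803; observed = 5/500 ≈ 0.01000.
Coefficient of coincidence = 0.01000/0.01803 ≈ 0.55.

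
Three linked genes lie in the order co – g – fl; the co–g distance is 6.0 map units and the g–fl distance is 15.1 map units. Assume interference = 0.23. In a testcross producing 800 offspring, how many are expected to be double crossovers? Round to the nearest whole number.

6

Map distances give recombination frequencies of 0.060 and 0.151 for the two intervals.
With interference 0.23 (so coincidence = 0.77), expected double-crossover frequency = 0.060 × 0.151 × 0.77 = 0.00698.
Expected number = 0.00698 × 800 = 5.58 ≈ 6.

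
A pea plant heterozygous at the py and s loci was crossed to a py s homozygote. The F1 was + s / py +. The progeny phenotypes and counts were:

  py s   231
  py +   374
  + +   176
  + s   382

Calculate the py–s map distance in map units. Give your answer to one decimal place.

The recombinant classes are + + and py s: 176 + 231 = 407.
Recombination frequency = 407/1163 = 0.3500 ≈ 35.0%, i.e. 35.0 map units.

35.0 map units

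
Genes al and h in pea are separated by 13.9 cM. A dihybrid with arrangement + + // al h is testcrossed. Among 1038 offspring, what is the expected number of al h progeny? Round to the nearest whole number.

447

A map distance of 13.9 cM corresponds to a recombination frequency of 0.139.
The F1 is + + / al h, so al h is a parental gamete class with expected frequency (1 − r)/2 = 0.861/2 = 0.4305.
Expected number = 0.4305 × 1038 = 446.86 ≈ 447.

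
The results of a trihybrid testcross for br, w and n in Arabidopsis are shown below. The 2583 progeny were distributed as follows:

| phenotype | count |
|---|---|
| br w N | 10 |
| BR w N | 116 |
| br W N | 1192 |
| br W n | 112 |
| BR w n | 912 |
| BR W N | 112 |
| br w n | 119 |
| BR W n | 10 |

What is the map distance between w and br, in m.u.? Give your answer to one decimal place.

The two most frequent reciprocal classes, br W N and BR w n, are the parental types, so the F1 was br W N / BR w n.
The two rarest classes, br w N and BR W n, are the double crossovers. Comparing them with the parentals, only the w allele has switched, so w is the middle locus and the order is br – w – n.
Crossovers in the br–w interval produce the single-crossover classes BR W N and br w n (112 + 119 = 231) plus the double crossovers (20).
RF(br–w) = (231 + 20) / 2583 = 251/2583 = 0.0972 → 9.7 m.u.

9.7 m.u.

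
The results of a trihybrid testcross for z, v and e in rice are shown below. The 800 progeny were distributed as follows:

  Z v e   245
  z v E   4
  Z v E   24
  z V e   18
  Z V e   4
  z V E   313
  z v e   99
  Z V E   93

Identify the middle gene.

The two most frequent reciprocal classes, z V E and Z v e, are the parental types, so the F1 was z V E / Z v e.
The two rarest classes, z v E and Z V e, are the double crossovers. Comparing them with the parentals, only the v allele has switched, so v is the middle locus and the order is z – v – e.

v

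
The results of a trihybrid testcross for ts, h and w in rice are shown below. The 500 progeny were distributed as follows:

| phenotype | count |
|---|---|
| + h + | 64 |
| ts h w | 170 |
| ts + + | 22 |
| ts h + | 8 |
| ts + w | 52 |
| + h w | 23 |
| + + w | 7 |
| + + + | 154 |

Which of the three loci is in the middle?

The two most frequent reciprocal classes, + + + and ts h w, are the parental types, so the F1 was + + + / ts h w.
The two rarest classes, + + w and ts h +, are the double crossovers. Comparing them with the parentals, only the w allele has switched, so w is the middle locus and the order is ts – w – h.

w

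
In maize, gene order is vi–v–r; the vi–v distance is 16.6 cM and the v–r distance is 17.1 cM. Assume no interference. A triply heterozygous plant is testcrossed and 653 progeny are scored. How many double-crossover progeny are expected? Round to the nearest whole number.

Map distances give recombination frequencies of 0.166 and 0.171 for the two intervals.
With no interference, expected double-crossover frequency = 0.166 × 0.171 = 0.02839.
Expected number = 0.02839 × 653 = 18.54 ≈ 19.

19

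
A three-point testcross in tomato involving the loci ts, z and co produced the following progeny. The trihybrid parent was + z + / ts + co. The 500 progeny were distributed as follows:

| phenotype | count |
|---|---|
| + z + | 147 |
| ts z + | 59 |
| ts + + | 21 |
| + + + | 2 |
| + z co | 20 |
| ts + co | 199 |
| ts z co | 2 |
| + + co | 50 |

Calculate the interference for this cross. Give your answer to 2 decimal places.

The two rarest classes, + + + and ts z co, are the double crossovers. Comparing them with the parentals, only the z allele has switched, so z is the middle locus and the order is ts – z – co.
ts–z: (109 + 4)/500 = 0.2260; z–co: (41 + 4)/500 = 0.0900.
Expected DCO frequency = 0.2260 × 0.0900 ≈ 0.02034; observed = 4/500 ≈ 0.00800.
Coefficient of coincidence = 0.00800/0.02034 ≈ 0.39; interference = 1 − 0.39 = 0.61.

0.61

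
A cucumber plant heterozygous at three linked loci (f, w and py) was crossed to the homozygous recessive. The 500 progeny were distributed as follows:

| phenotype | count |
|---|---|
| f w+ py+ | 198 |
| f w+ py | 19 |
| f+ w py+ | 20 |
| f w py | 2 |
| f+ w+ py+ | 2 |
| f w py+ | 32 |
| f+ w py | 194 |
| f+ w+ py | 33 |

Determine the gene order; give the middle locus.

f

The two most frequent reciprocal classes, f w+ py+ and f+ w py, are the parental types, so the F1 was f w+ py+ / f+ w py.
The two rarest classes, f+ w+ py+ and f w py, are the double crossovers. Comparing them with the parentals, only the f allele has switched, so f is the middle locus and the order is py – f – w.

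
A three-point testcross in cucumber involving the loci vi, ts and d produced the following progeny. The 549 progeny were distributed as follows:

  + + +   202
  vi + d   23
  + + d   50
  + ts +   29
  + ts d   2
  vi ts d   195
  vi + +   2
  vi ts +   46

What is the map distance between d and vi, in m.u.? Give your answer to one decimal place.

The two most frequent reciprocal classes, vi ts d and + + +, are the parental types, so the F1 was vi ts d / + + +.
The two rarest classes, + ts d and vi + +, are the double crossovers. Comparing them with the parentals, only the vi allele has switched, so vi is the middle locus and the order is d – vi – ts.
Crossovers in the d–vi interval produce the single-crossover classes vi ts + and + + d (46 + 50 = 96) plus the double crossovers (4).
RF(d–vi) = (96 + 4) / 549 = 100/549 = 0.1821 → 18.2 m.u.

18.2 m.u.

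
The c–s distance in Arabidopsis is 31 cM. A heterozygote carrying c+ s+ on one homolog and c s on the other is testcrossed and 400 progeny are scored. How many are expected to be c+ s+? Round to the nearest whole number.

138

A map distance of 31 cM corresponds to a recombination frequency of 0.310.
The F1 is c+ s+ / c s, so c+ s+ is a parental gamete class with expected frequency (1 − r)/2 = 0.690/2 = 0.3450.
Expected number = 0.3450 × 400 = 138.00 ≈ 138.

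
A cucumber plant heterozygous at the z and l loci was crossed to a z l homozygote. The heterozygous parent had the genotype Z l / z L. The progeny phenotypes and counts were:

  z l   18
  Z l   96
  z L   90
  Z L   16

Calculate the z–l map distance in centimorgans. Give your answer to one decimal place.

15.5 centimorgans

The recombinant classes are Z L and z l: 16 + 18 = 34.
Recombination frequency = 34/220 = 0.1545 ≈ 15.5%, i.e. 15.5 centimorgans.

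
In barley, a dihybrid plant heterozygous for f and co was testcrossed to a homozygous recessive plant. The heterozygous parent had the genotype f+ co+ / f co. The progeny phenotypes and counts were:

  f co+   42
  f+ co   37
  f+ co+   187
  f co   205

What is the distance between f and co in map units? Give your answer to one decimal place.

The recombinant classes are f+ co and f co+: 37 + 42 = 79.
Recombination frequency = 79/471 = 0.1677 ≈ 16.8%, i.e. 16.8 map units.

16.8 map units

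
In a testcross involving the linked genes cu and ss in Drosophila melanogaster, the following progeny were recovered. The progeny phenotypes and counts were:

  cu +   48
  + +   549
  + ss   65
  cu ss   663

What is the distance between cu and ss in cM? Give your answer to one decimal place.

The two most frequent classes, + + (549) and cu ss (663), are the parental types, so the F1 was + + / cu ss.
The recombinant classes are + ss and cu +: 65 + 48 = 113.
Recombination frequency = 113/1325 = 0.0853 ≈ 8.5%, i.e. 8.5 cM.

8.5 cM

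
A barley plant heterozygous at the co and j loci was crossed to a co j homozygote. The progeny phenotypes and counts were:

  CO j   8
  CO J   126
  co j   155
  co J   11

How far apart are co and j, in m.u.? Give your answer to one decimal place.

6.3 m.u.

The two most frequent classes, CO J (126) and co j (155), are the parental types, so the F1 was CO J / co j.
The recombinant classes are CO j and co J: 8 + 11 = 19.
Recombination frequency = 19/300 = 0.0633 ≈ 6.3%, i.e. 6.3 m.u.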